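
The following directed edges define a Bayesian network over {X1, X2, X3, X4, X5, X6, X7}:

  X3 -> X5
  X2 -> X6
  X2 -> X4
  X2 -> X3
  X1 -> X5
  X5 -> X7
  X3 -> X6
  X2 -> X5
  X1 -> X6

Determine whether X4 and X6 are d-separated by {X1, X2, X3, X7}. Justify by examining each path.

Yes

5 paths connect X4 and X6; each must be blocked for d-separation to hold:
  1. X4 ← X2 → X6 — X2:fork[blocks] ⇒ blocked
  2. X4 ← X2 → X3 → X6 — X2:fork[blocks]; X3:chain[blocks] ⇒ blocked
  3. X4 ← X2 → X3 → X5 ← X1 → X6 — X2:fork[blocks]; X3:chain[blocks]; X5:collider[open]; X1:fork[blocks] ⇒ blocked
  4. X4 ← X2 → X5 ← X1 → X6 — X2:fork[blocks]; X5:collider[open]; X1:fork[blocks] ⇒ blocked
  5. X4 ← X2 → X5 ← X3 → X6 — X2:fork[blocks]; X5:collider[open]; X3:fork[blocks] ⇒ blocked
Since every path is blocked, d-separation holds.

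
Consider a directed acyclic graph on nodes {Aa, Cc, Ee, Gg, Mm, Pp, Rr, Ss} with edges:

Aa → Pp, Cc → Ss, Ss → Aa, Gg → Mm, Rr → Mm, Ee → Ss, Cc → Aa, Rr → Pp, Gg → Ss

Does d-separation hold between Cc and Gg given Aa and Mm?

We examine all 4 paths between Cc and Gg:
Path 1: Cc → Aa → Pp ← Rr → Mm ← Gg
  Aa is a chain here and Aa is conditioned on, so the path is blocked at Aa.
Path 2: Cc → Aa ← Ss ← Gg
  Aa is a collider and Aa is conditioned on, which opens it; Ss is a chain and Ss is not conditioned on — no node blocks this path, so it is active.
Path 3: Cc → Ss → Aa → Pp ← Rr → Mm ← Gg
  Aa is a chain here and Aa is conditioned on, so the path is blocked at Aa.
Path 4: Cc → Ss ← Gg
  Ss is a collider and its descendant Aa is conditioned on, which opens it — no node blocks this path, so it is active.
Because an active path exists, Cc and Gg are not d-separated.

No — Cc and Gg are not d-separated given {Aa, Mm}.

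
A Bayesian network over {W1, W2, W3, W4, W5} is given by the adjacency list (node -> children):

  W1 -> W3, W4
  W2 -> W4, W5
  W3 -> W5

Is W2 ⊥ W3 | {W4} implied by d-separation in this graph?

No

We examine all 2 paths between W2 and W3:
Path 1: W2 → W4 ← W1 → W3
  W4 is a collider and W4 is conditioned on, which opens it; W1 is a fork and W1 is not conditioned on — no node blocks this path, so it is active.
Path 2: W2 → W5 ← W3
  W5 is a collider here and neither W5 nor any of its descendants is conditioned on, so the collider stays closed — the path is blocked at W5.
Since the path W2 → W4 ← W1 → W3 is active, W2 and W3 are not d-separated given {W4}.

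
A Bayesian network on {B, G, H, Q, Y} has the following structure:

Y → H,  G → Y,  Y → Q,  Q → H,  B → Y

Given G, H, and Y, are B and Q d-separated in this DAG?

2 paths connect B and Q; each must be blocked for d-separation to hold:
Path 1: B → Y → H ← Q
  Y is a chain here and Y is conditioned on, so the path is blocked at Y.
Path 2: B → Y → Q
  Y is a chain here and Y is conditioned on, so the path is blocked at Y.
Since every path is blocked, d-separation holds.

Yes — B and Q are d-separated given {G, H, Y}.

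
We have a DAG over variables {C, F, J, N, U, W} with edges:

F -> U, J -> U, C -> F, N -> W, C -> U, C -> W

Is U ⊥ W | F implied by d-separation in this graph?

There are 2 undirected paths between U and W; checking each against the conditioning set {F}:
Path 1: U ← C → W
  C is a fork and C is not conditioned on — no node blocks this path, so it is active.
Path 2: U ← F ← C → W
  F is a chain here and F is conditioned on, so the path is blocked at F.
At least one path is unblocked, so d-separation fails.

No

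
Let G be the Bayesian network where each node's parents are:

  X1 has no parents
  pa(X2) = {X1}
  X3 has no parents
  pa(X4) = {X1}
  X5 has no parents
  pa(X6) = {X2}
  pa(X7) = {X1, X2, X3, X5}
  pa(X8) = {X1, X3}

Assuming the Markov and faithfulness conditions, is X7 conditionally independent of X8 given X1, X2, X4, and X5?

No — X7 and X8 are not d-separated given {X1, X2, X4, X5}.

There are 3 undirected paths between X7 and X8; checking each against the conditioning set {X1, X2, X4, X5}:
Path 1: X7 ← X2 ← X1 → X8
  X2 is a chain here and X2 is conditioned on, so the path is blocked at X2.
Path 2: X7 ← X1 → X8
  X1 is a fork here and X1 is conditioned on, so the path is blocked at X1.
Path 3: X7 ← X3 → X8
  X3 is a fork and X3 is not conditioned on — no node blocks this path, so it is active.
At least one path is unblocked, so d-separation fails.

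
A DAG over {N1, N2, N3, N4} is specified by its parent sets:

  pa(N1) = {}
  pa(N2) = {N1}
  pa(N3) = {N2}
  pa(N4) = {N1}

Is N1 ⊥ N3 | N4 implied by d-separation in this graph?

No — N1 and N3 are not d-separated given {N4}.

The only undirected path from N1 to N3 is:
Path 1: N1 → N2 → N3
  N2 is a chain and N2 is not conditioned on — no node blocks this path, so it is active.
Because an active path exists, N1 and N3 are not d-separated.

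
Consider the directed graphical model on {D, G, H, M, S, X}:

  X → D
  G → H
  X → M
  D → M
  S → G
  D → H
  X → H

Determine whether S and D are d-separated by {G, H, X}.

Enumerating the 3 paths from S to D and testing each for blocking by {G, H, X}:
  1. S → G → H ← D — G:chain[blocks]; H:collider[open] ⇒ blocked
  2. S → G → H ← X → D — G:chain[blocks]; H:collider[open]; X:fork[blocks] ⇒ blocked
  3. S → G → H ← X → M ← D — G:chain[blocks]; H:collider[open]; X:fork[blocks]; M:collider[blocks] ⇒ blocked
Every path is blocked, so S and D are d-separated given {G, H, X}.

Yes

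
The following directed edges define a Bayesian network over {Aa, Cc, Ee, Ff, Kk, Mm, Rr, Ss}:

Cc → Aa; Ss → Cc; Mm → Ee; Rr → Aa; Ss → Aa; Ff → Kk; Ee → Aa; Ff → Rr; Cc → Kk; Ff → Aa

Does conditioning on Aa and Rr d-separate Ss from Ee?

No

There are 4 undirected paths between Ss and Ee; checking each against the conditioning set {Aa, Rr}:
Path 1: Ss → Cc → Kk ← Ff → Rr → Aa ← Ee
  Kk is a collider here and neither Kk nor any of its descendants is conditioned on, so the collider stays closed — the path is blocked at Kk.
Path 2: Ss → Cc → Kk ← Ff → Aa ← Ee
  Kk is a collider here and neither Kk nor any of its descendants is conditioned on, so the collider stays closed — the path is blocked at Kk.
Path 3: Ss → Cc → Aa ← Ee
  Cc is a chain and Cc is not conditioned on; Aa is a collider and Aa is conditioned on, which opens it — no node blocks this path, so it is active.
Path 4: Ss → Aa ← Ee
  Aa is a collider and Aa is conditioned on, which opens it — no node blocks this path, so it is active.
Because an active path exists, Ss and Ee are not d-separated.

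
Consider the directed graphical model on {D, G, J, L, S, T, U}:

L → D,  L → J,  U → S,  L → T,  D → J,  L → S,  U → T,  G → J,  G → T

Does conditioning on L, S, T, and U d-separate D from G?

6 paths connect D and G; each must be blocked for d-separation to hold:
Path 1: D → J ← G
  J is a collider here and neither J nor any of its descendants is conditioned on, so the collider stays closed — the path is blocked at J.
Path 2: D → J ← L → S ← U → T ← G
  J is a collider here and neither J nor any of its descendants is conditioned on, so the collider stays closed — the path is blocked at J.
Path 3: D → J ← L → T ← G
  J is a collider here and neither J nor any of its descendants is conditioned on, so the collider stays closed — the path is blocked at J.
Path 4: D ← L → S ← U → T ← G
  L is a fork here and L is conditioned on, so the path is blocked at L.
Path 5: D ← L → J ← G
  L is a fork here and L is conditioned on, so the path is blocked at L.
Path 6: D ← L → T ← G
  L is a fork here and L is conditioned on, so the path is blocked at L.
Every path is blocked, so D and G are d-separated given {L, S, T, U}.

Yes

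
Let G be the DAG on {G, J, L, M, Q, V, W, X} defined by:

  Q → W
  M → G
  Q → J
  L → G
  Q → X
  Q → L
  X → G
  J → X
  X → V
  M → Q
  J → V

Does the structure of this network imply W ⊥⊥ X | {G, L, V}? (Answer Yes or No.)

We examine all 5 paths between W and X:
Path 1: W ← Q → X
  Q is a fork and Q is not conditioned on — no node blocks this path, so it is active.
Path 2: W ← Q → J → X
  Q is a fork and Q is not conditioned on; J is a chain and J is not conditioned on — no node blocks this path, so it is active.
Path 3: W ← Q → J → V ← X
  Q is a fork and Q is not conditioned on; J is a chain and J is not conditioned on; V is a collider and V is conditioned on, which opens it — no node blocks this path, so it is active.
Path 4: W ← Q → L → G ← X
  L is a chain here and L is conditioned on, so the path is blocked at L.
Path 5: W ← Q ← M → G ← X
  Q is a chain and Q is not conditioned on; M is a fork and M is not conditioned on; G is a collider and G is conditioned on, which opens it — no node blocks this path, so it is active.
Since the path W ← Q → X is active, W and X are not d-separated given {G, L, V}.

No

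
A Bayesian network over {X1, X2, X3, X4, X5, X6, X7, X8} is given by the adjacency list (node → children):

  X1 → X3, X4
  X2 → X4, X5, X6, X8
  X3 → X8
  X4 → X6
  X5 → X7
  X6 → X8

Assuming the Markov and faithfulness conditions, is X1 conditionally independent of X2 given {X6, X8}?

No — X1 and X2 are not d-separated given {X6, X8}.

We examine all 6 paths between X1 and X2:
Path 1: X1 → X3 → X8 ← X2
  X3 is a chain and X3 is not conditioned on; X8 is a collider and X8 is conditioned on, which opens it — no node blocks this path, so it is active.
Path 2: X1 → X3 → X8 ← X6 ← X2
  X6 is a chain here and X6 is conditioned on, so the path is blocked at X6.
Path 3: X1 → X3 → X8 ← X6 ← X4 ← X2
  X6 is a chain here and X6 is conditioned on, so the path is blocked at X6.
Path 4: X1 → X4 ← X2
  X4 is a collider and its descendant X8 is conditioned on, which opens it — no node blocks this path, so it is active.
Path 5: X1 → X4 → X6 ← X2
  X4 is a chain and X4 is not conditioned on; X6 is a collider and X6 is conditioned on, which opens it — no node blocks this path, so it is active.
Path 6: X1 → X4 → X6 → X8 ← X2
  X6 is a chain here and X6 is conditioned on, so the path is blocked at X6.
Because an active path exists, X1 and X2 are not d-separated.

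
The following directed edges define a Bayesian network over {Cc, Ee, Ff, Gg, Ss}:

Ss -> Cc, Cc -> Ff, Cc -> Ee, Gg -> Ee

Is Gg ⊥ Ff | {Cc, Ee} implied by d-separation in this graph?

There is one path between Gg and Ff:
  1. Gg → Ee ← Cc → Ff — Ee:collider[open]; Cc:fork[blocks] ⇒ blocked
Every path is blocked, so Gg and Ff are d-separated given {Cc, Ee}.

Yes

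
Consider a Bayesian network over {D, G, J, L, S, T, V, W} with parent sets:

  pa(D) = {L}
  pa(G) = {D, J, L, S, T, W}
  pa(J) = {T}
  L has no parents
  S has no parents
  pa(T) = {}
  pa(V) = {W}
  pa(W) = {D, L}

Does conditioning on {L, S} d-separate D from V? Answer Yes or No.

There are 5 undirected paths between D and V; checking each against the conditioning set {L, S}:
  1. D ← L → G ← W → V — L:fork[blocks]; G:collider[blocks]; W:fork[open] ⇒ blocked
  2. D ← L → W → V — L:fork[blocks]; W:chain[open] ⇒ blocked
  3. D → G ← L → W → V — G:collider[blocks]; L:fork[blocks]; W:chain[open] ⇒ blocked
  4. D → G ← W → V — G:collider[blocks]; W:fork[open] ⇒ blocked
  5. D → W → V — W:chain[open] ⇒ active
At least one path is unblocked, so d-separation fails.

No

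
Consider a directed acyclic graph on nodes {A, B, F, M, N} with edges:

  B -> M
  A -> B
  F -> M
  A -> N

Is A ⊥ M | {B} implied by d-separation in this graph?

Yes — A and M are d-separated given {B}.

Only one path connects A and M:
Path 1: A → B → M
  B is a chain here and B is conditioned on, so the path is blocked at B.
All paths are blocked; A ⊥ M | {B} holds.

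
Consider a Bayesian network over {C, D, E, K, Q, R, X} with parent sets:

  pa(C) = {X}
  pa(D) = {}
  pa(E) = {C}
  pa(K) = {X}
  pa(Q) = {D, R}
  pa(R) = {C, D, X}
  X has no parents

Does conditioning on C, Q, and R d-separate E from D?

4 paths connect E and D; each must be blocked for d-separation to hold:
  1. E ← C → R → Q ← D — C:fork[blocks]; R:chain[blocks]; Q:collider[open] ⇒ blocked
  2. E ← C → R ← D — C:fork[blocks]; R:collider[open] ⇒ blocked
  3. E ← C ← X → R → Q ← D — C:chain[blocks]; X:fork[open]; R:chain[blocks]; Q:collider[open] ⇒ blocked
  4. E ← C ← X → R ← D — C:chain[blocks]; X:fork[open]; R:collider[open] ⇒ blocked
All paths are blocked; E ⊥ D | {C, Q, R} holds.

Yes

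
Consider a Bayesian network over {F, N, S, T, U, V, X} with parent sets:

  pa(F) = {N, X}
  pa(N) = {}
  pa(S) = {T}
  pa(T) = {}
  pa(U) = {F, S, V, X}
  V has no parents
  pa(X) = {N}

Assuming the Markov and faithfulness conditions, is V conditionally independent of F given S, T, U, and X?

Enumerating the 3 paths from V to F and testing each for blocking by {S, T, U, X}:
Path 1: V → U ← F
  U is a collider and U is conditioned on, which opens it — no node blocks this path, so it is active.
Path 2: V → U ← X → F
  X is a fork here and X is conditioned on, so the path is blocked at X.
Path 3: V → U ← X ← N → F
  X is a chain here and X is conditioned on, so the path is blocked at X.
Because an active path exists, V and F are not d-separated.

No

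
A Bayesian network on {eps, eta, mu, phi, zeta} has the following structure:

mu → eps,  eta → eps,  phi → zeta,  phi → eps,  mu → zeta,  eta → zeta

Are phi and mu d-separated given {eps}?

No — phi and mu are not d-separated given {eps}.

There are 4 undirected paths between phi and mu; checking each against the conditioning set {eps}:
Path 1: phi → eps ← mu
  eps is a collider and eps is conditioned on, which opens it — no node blocks this path, so it is active.
Path 2: phi → eps ← eta → zeta ← mu
  zeta is a collider here and neither zeta nor any of its descendants is conditioned on, so the collider stays closed — the path is blocked at zeta.
Path 3: phi → zeta ← mu
  zeta is a collider here and neither zeta nor any of its descendants is conditioned on, so the collider stays closed — the path is blocked at zeta.
Path 4: phi → zeta ← eta → eps ← mu
  zeta is a collider here and neither zeta nor any of its descendants is conditioned on, so the collider stays closed — the path is blocked at zeta.
Because an active path exists, phi and mu are not d-separated.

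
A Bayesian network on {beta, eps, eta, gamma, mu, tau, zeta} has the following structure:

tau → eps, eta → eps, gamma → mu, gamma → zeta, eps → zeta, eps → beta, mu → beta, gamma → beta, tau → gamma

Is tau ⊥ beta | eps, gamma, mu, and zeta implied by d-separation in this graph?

Yes — tau and beta are d-separated given {eps, gamma, mu, zeta}.

Enumerating the 6 paths from tau to beta and testing each for blocking by {eps, gamma, mu, zeta}:
Path 1: tau → eps → beta
  eps is a chain here and eps is conditioned on, so the path is blocked at eps.
Path 2: tau → eps → zeta ← gamma → beta
  eps is a chain here and eps is conditioned on, so the path is blocked at eps.
Path 3: tau → eps → zeta ← gamma → mu → beta
  eps is a chain here and eps is conditioned on, so the path is blocked at eps.
Path 4: tau → gamma → beta
  gamma is a chain here and gamma is conditioned on, so the path is blocked at gamma.
Path 5: tau → gamma → mu → beta
  gamma is a chain here and gamma is conditioned on, so the path is blocked at gamma.
Path 6: tau → gamma → zeta ← eps → beta
  gamma is a chain here and gamma is conditioned on, so the path is blocked at gamma.
All paths are blocked; tau ⊥ beta | {eps, gamma, mu, zeta} holds.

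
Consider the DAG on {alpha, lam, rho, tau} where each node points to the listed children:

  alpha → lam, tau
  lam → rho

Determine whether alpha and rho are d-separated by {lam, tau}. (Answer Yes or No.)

Yes — alpha and rho are d-separated given {lam, tau}.

Only one path connects alpha and rho:
Path 1: alpha → lam → rho
  lam is a chain here and lam is conditioned on, so the path is blocked at lam.
Since every path is blocked, d-separation holds.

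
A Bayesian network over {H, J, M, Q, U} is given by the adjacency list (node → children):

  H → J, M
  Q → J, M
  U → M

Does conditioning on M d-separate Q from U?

We examine all 2 paths between Q and U:
Path 1: Q → J ← H → M ← U
  J is a collider here and neither J nor any of its descendants is conditioned on, so the collider stays closed — the path is blocked at J.
Path 2: Q → M ← U
  M is a collider and M is conditioned on, which opens it — no node blocks this path, so it is active.
At least one path is unblocked, so d-separation fails.

No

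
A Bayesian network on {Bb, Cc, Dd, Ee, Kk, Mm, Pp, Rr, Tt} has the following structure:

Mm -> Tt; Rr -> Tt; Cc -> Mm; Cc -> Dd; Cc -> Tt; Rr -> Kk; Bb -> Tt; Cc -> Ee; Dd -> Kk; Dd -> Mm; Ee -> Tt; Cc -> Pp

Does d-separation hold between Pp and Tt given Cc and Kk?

Yes

Enumerating the 6 paths from Pp to Tt and testing each for blocking by {Cc, Kk}:
Path 1: Pp ← Cc → Tt
  Cc is a fork here and Cc is conditioned on, so the path is blocked at Cc.
Path 2: Pp ← Cc → Dd → Mm → Tt
  Cc is a fork here and Cc is conditioned on, so the path is blocked at Cc.
Path 3: Pp ← Cc → Dd → Kk ← Rr → Tt
  Cc is a fork here and Cc is conditioned on, so the path is blocked at Cc.
Path 4: Pp ← Cc → Mm → Tt
  Cc is a fork here and Cc is conditioned on, so the path is blocked at Cc.
Path 5: Pp ← Cc → Mm ← Dd → Kk ← Rr → Tt
  Cc is a fork here and Cc is conditioned on, so the path is blocked at Cc.
Path 6: Pp ← Cc → Ee → Tt
  Cc is a fork here and Cc is conditioned on, so the path is blocked at Cc.
All paths are blocked; Pp ⊥ Tt | {Cc, Kk} holds.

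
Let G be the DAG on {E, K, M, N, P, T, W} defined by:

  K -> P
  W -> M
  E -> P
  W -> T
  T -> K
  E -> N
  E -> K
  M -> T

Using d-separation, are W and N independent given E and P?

Yes

Enumerating the 4 paths from W to N and testing each for blocking by {E, P}:
Path 1: W → T → K → P ← E → N
  E is a fork here and E is conditioned on, so the path is blocked at E.
Path 2: W → T → K ← E → N
  E is a fork here and E is conditioned on, so the path is blocked at E.
Path 3: W → M → T → K → P ← E → N
  E is a fork here and E is conditioned on, so the path is blocked at E.
Path 4: W → M → T → K ← E → N
  E is a fork here and E is conditioned on, so the path is blocked at E.
Every path is blocked, so W and N are d-separated given {E, P}.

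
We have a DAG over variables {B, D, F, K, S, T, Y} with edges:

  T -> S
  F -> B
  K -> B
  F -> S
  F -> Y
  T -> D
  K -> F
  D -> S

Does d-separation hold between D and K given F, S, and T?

Enumerating the 4 paths from D to K and testing each for blocking by {F, S, T}:
Path 1: D ← T → S ← F ← K
  T is a fork here and T is conditioned on, so the path is blocked at T.
Path 2: D ← T → S ← F → B ← K
  T is a fork here and T is conditioned on, so the path is blocked at T.
Path 3: D → S ← F ← K
  F is a chain here and F is conditioned on, so the path is blocked at F.
Path 4: D → S ← F → B ← K
  F is a fork here and F is conditioned on, so the path is blocked at F.
All paths are blocked; D ⊥ K | {F, S, T} holds.

Yes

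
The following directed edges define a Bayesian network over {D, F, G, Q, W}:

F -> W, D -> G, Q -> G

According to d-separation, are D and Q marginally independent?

The only undirected path from D to Q is:
Path 1: D → G ← Q
  G is a collider here and neither G nor any of its descendants is conditioned on, so the collider stays closed — the path is blocked at G.
Every path is blocked, so D and Q are d-separated given ∅.

Yes — D and Q are d-separated given ∅.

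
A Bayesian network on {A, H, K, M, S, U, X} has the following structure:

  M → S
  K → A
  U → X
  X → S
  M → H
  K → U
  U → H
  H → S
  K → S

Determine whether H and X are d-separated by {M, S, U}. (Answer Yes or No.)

Enumerating the 6 paths from H to X and testing each for blocking by {M, S, U}:
  1. H → S ← X — S:collider[open] ⇒ active
  2. H → S ← K → U → X — S:collider[open]; K:fork[open]; U:chain[blocks] ⇒ blocked
  3. H ← U → X — U:fork[blocks] ⇒ blocked
  4. H ← U ← K → S ← X — U:chain[blocks]; K:fork[open]; S:collider[open] ⇒ blocked
  5. H ← M → S ← X — M:fork[blocks]; S:collider[open] ⇒ blocked
  6. H ← M → S ← K → U → X — M:fork[blocks]; S:collider[open]; K:fork[open]; U:chain[blocks] ⇒ blocked
Because an active path exists, H and X are not d-separated.

No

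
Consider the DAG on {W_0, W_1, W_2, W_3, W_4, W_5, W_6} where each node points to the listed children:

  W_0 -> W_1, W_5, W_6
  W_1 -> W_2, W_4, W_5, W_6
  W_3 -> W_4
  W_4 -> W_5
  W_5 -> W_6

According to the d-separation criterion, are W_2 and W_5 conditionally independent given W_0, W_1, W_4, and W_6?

Yes

Enumerating the 6 paths from W_2 to W_5 and testing each for blocking by {W_0, W_1, W_4, W_6}:
Path 1: W_2 ← W_1 ← W_0 → W_5
  W_1 is a chain here and W_1 is conditioned on, so the path is blocked at W_1.
Path 2: W_2 ← W_1 ← W_0 → W_6 ← W_5
  W_1 is a chain here and W_1 is conditioned on, so the path is blocked at W_1.
Path 3: W_2 ← W_1 → W_5
  W_1 is a fork here and W_1 is conditioned on, so the path is blocked at W_1.
Path 4: W_2 ← W_1 → W_6 ← W_0 → W_5
  W_1 is a fork here and W_1 is conditioned on, so the path is blocked at W_1.
Path 5: W_2 ← W_1 → W_6 ← W_5
  W_1 is a fork here and W_1 is conditioned on, so the path is blocked at W_1.
Path 6: W_2 ← W_1 → W_4 → W_5
  W_1 is a fork here and W_1 is conditioned on, so the path is blocked at W_1.
Since every path is blocked, d-separation holds.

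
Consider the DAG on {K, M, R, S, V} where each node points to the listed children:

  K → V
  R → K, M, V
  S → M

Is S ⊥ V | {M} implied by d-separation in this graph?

We examine all 2 paths between S and V:
Path 1: S → M ← R → V
  M is a collider and M is conditioned on, which opens it; R is a fork and R is not conditioned on — no node blocks this path, so it is active.
Path 2: S → M ← R → K → V
  M is a collider and M is conditioned on, which opens it; R is a fork and R is not conditioned on; K is a chain and K is not conditioned on — no node blocks this path, so it is active.
Because an active path exists, S and V are not d-separated.

No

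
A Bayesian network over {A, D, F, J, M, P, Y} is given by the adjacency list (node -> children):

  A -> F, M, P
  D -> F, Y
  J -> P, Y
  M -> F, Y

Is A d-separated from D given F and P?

There are 6 undirected paths between A and D; checking each against the conditioning set {F, P}:
Path 1: A → F ← M → Y ← D
  Y is a collider here and neither Y nor any of its descendants is conditioned on, so the collider stays closed — the path is blocked at Y.
Path 2: A → F ← D
  F is a collider and F is conditioned on, which opens it — no node blocks this path, so it is active.
Path 3: A → M → Y ← D
  Y is a collider here and neither Y nor any of its descendants is conditioned on, so the collider stays closed — the path is blocked at Y.
Path 4: A → M → F ← D
  M is a chain and M is not conditioned on; F is a collider and F is conditioned on, which opens it — no node blocks this path, so it is active.
Path 5: A → P ← J → Y ← M → F ← D
  Y is a collider here and neither Y nor any of its descendants is conditioned on, so the collider stays closed — the path is blocked at Y.
Path 6: A → P ← J → Y ← D
  Y is a collider here and neither Y nor any of its descendants is conditioned on, so the collider stays closed — the path is blocked at Y.
Since the path A → F ← D is active, A and D are not d-separated given {F, P}.

No — A and D are not d-separated given {F, P}.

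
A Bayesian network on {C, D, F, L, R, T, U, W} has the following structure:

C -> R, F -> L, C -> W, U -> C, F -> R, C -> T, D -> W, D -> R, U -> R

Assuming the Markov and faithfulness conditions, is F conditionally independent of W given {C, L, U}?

3 paths connect F and W; each must be blocked for d-separation to hold:
Path 1: F → R ← C → W
  R is a collider here and neither R nor any of its descendants is conditioned on, so the collider stays closed — the path is blocked at R.
Path 2: F → R ← D → W
  R is a collider here and neither R nor any of its descendants is conditioned on, so the collider stays closed — the path is blocked at R.
Path 3: F → R ← U → C → W
  R is a collider here and neither R nor any of its descendants is conditioned on, so the collider stays closed — the path is blocked at R.
Every path is blocked, so F and W are d-separated given {C, L, U}.

Yes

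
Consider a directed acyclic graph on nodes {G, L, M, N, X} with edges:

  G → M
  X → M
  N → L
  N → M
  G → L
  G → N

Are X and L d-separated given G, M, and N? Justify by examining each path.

There are 4 undirected paths between X and L; checking each against the conditioning set {G, M, N}:
Path 1: X → M ← N → L
  N is a fork here and N is conditioned on, so the path is blocked at N.
Path 2: X → M ← N ← G → L
  N is a chain here and N is conditioned on, so the path is blocked at N.
Path 3: X → M ← G → L
  G is a fork here and G is conditioned on, so the path is blocked at G.
Path 4: X → M ← G → N → L
  G is a fork here and G is conditioned on, so the path is blocked at G.
Since every path is blocked, d-separation holds.

Yes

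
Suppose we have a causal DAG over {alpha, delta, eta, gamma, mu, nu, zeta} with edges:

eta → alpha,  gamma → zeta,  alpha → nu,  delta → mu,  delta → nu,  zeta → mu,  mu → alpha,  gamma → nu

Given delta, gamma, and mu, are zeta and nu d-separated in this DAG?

There are 3 undirected paths between zeta and nu; checking each against the conditioning set {delta, gamma, mu}:
Path 1: zeta ← gamma → nu
  gamma is a fork here and gamma is conditioned on, so the path is blocked at gamma.
Path 2: zeta → mu ← delta → nu
  delta is a fork here and delta is conditioned on, so the path is blocked at delta.
Path 3: zeta → mu → alpha → nu
  mu is a chain here and mu is conditioned on, so the path is blocked at mu.
All paths are blocked; zeta ⊥ nu | {delta, gamma, mu} holds.

Yes — zeta and nu are d-separated given {delta, gamma, mu}.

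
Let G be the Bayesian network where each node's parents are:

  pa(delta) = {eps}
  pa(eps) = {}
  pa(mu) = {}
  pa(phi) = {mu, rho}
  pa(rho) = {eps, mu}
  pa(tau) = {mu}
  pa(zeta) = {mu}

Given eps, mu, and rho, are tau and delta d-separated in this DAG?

There are 2 undirected paths between tau and delta; checking each against the conditioning set {eps, mu, rho}:
  1. tau ← mu → phi ← rho ← eps → delta — mu:fork[blocks]; phi:collider[blocks]; rho:chain[blocks]; eps:fork[blocks] ⇒ blocked
  2. tau ← mu → rho ← eps → delta — mu:fork[blocks]; rho:collider[open]; eps:fork[blocks] ⇒ blocked
Since every path is blocked, d-separation holds.

Yes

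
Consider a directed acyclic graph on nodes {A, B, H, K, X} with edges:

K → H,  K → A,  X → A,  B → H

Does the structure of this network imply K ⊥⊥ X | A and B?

No

There is one path between K and X:
Path 1: K → A ← X
  A is a collider and A is conditioned on, which opens it — no node blocks this path, so it is active.
Since the path K → A ← X is active, K and X are not d-separated given {A, B}.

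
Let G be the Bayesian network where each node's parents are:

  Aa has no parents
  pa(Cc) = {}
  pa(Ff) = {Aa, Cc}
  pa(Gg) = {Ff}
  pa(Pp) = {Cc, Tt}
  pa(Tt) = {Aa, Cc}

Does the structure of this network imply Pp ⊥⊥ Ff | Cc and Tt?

Enumerating the 4 paths from Pp to Ff and testing each for blocking by {Cc, Tt}:
Path 1: Pp ← Tt ← Aa → Ff
  Tt is a chain here and Tt is conditioned on, so the path is blocked at Tt.
Path 2: Pp ← Tt ← Cc → Ff
  Tt is a chain here and Tt is conditioned on, so the path is blocked at Tt.
Path 3: Pp ← Cc → Tt ← Aa → Ff
  Cc is a fork here and Cc is conditioned on, so the path is blocked at Cc.
Path 4: Pp ← Cc → Ff
  Cc is a fork here and Cc is conditioned on, so the path is blocked at Cc.
Every path is blocked, so Pp and Ff are d-separated given {Cc, Tt}.

Yes — Pp and Ff are d-separated given {Cc, Tt}.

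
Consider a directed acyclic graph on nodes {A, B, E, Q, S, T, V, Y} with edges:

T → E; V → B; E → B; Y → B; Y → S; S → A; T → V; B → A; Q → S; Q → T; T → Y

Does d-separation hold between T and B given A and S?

We examine all 6 paths between T and B:
  1. T → Y → S → A ← B — Y:chain[open]; S:chain[blocks]; A:collider[open] ⇒ blocked
  2. T → Y → B — Y:chain[open] ⇒ active
  3. T ← Q → S ← Y → B — Q:fork[open]; S:collider[open]; Y:fork[open] ⇒ active
  4. T ← Q → S → A ← B — Q:fork[open]; S:chain[blocks]; A:collider[open] ⇒ blocked
  5. T → E → B — E:chain[open] ⇒ active
  6. T → V → B — V:chain[open] ⇒ active
Because an active path exists, T and B are not d-separated.

No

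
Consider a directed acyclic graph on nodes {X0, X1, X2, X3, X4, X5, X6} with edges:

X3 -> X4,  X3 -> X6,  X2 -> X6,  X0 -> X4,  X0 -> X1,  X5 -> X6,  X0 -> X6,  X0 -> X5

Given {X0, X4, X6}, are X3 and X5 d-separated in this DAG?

We examine all 4 paths between X3 and X5:
Path 1: X3 → X6 ← X5
  X6 is a collider and X6 is conditioned on, which opens it — no node blocks this path, so it is active.
Path 2: X3 → X6 ← X0 → X5
  X0 is a fork here and X0 is conditioned on, so the path is blocked at X0.
Path 3: X3 → X4 ← X0 → X6 ← X5
  X0 is a fork here and X0 is conditioned on, so the path is blocked at X0.
Path 4: X3 → X4 ← X0 → X5
  X0 is a fork here and X0 is conditioned on, so the path is blocked at X0.
Since the path X3 → X6 ← X5 is active, X3 and X5 are not d-separated given {X0, X4, X6}.

No — X3 and X5 are not d-separated given {X0, X4, X6}.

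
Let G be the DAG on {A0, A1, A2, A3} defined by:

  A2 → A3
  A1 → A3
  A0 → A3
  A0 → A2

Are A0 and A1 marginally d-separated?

Yes

2 paths connect A0 and A1; each must be blocked for d-separation to hold:
Path 1: A0 → A2 → A3 ← A1
  A3 is a collider here and neither A3 nor any of its descendants is conditioned on, so the collider stays closed — the path is blocked at A3.
Path 2: A0 → A3 ← A1
  A3 is a collider here and neither A3 nor any of its descendants is conditioned on, so the collider stays closed — the path is blocked at A3.
All paths are blocked; A0 ⊥ A1 | ∅ holds.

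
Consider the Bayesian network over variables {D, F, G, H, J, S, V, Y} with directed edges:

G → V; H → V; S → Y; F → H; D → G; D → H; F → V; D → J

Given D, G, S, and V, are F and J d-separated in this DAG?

There are 4 undirected paths between F and J; checking each against the conditioning set {D, G, S, V}:
Path 1: F → H ← D → J
  D is a fork here and D is conditioned on, so the path is blocked at D.
Path 2: F → H → V ← G ← D → J
  G is a chain here and G is conditioned on, so the path is blocked at G.
Path 3: F → V ← G ← D → J
  G is a chain here and G is conditioned on, so the path is blocked at G.
Path 4: F → V ← H ← D → J
  D is a fork here and D is conditioned on, so the path is blocked at D.
Every path is blocked, so F and J are d-separated given {D, G, S, V}.

Yes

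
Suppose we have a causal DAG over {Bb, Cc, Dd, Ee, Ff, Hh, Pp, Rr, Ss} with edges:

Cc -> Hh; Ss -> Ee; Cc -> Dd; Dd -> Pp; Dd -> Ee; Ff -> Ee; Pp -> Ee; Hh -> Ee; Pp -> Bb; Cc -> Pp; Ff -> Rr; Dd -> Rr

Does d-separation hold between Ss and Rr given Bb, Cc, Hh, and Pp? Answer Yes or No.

Yes

There are 6 undirected paths between Ss and Rr; checking each against the conditioning set {Bb, Cc, Hh, Pp}:
Path 1: Ss → Ee ← Hh ← Cc → Pp ← Dd → Rr
  Ee is a collider here and neither Ee nor any of its descendants is conditioned on, so the collider stays closed — the path is blocked at Ee.
Path 2: Ss → Ee ← Hh ← Cc → Dd → Rr
  Ee is a collider here and neither Ee nor any of its descendants is conditioned on, so the collider stays closed — the path is blocked at Ee.
Path 3: Ss → Ee ← Ff → Rr
  Ee is a collider here and neither Ee nor any of its descendants is conditioned on, so the collider stays closed — the path is blocked at Ee.
Path 4: Ss → Ee ← Pp ← Cc → Dd → Rr
  Ee is a collider here and neither Ee nor any of its descendants is conditioned on, so the collider stays closed — the path is blocked at Ee.
Path 5: Ss → Ee ← Pp ← Dd → Rr
  Ee is a collider here and neither Ee nor any of its descendants is conditioned on, so the collider stays closed — the path is blocked at Ee.
Path 6: Ss → Ee ← Dd → Rr
  Ee is a collider here and neither Ee nor any of its descendants is conditioned on, so the collider stays closed — the path is blocked at Ee.
Since every path is blocked, d-separation holds.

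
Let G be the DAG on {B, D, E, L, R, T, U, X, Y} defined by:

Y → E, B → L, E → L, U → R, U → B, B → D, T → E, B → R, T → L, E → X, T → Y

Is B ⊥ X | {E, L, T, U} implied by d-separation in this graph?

Yes

Enumerating the 3 paths from B to X and testing each for blocking by {E, L, T, U}:
  1. B → L ← E → X — L:collider[open]; E:fork[blocks] ⇒ blocked
  2. B → L ← T → E → X — L:collider[open]; T:fork[blocks]; E:chain[blocks] ⇒ blocked
  3. B → L ← T → Y → E → X — L:collider[open]; T:fork[blocks]; Y:chain[open]; E:chain[blocks] ⇒ blocked
Since every path is blocked, d-separation holds.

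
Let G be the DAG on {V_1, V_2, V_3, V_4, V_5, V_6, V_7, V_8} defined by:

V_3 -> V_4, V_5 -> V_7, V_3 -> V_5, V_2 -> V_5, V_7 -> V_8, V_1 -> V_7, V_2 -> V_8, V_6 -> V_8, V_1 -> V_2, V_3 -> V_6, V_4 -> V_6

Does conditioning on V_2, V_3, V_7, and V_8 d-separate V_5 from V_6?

We examine all 6 paths between V_5 and V_6:
Path 1: V_5 ← V_3 → V_6
  V_3 is a fork here and V_3 is conditioned on, so the path is blocked at V_3.
Path 2: V_5 ← V_3 → V_4 → V_6
  V_3 is a fork here and V_3 is conditioned on, so the path is blocked at V_3.
Path 3: V_5 ← V_2 ← V_1 → V_7 → V_8 ← V_6
  V_2 is a chain here and V_2 is conditioned on, so the path is blocked at V_2.
Path 4: V_5 ← V_2 → V_8 ← V_6
  V_2 is a fork here and V_2 is conditioned on, so the path is blocked at V_2.
Path 5: V_5 → V_7 ← V_1 → V_2 → V_8 ← V_6
  V_2 is a chain here and V_2 is conditioned on, so the path is blocked at V_2.
Path 6: V_5 → V_7 → V_8 ← V_6
  V_7 is a chain here and V_7 is conditioned on, so the path is blocked at V_7.
Since every path is blocked, d-separation holds.

Yes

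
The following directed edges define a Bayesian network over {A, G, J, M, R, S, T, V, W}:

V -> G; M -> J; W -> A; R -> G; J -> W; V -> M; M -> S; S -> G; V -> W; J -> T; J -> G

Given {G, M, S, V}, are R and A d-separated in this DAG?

No

There are 6 undirected paths between R and A; checking each against the conditioning set {G, M, S, V}:
  1. R → G ← S ← M ← V → W → A — G:collider[open]; S:chain[blocks]; M:chain[blocks]; V:fork[blocks]; W:chain[open] ⇒ blocked
  2. R → G ← S ← M → J → W → A — G:collider[open]; S:chain[blocks]; M:fork[blocks]; J:chain[open]; W:chain[open] ⇒ blocked
  3. R → G ← V → W → A — G:collider[open]; V:fork[blocks]; W:chain[open] ⇒ blocked
  4. R → G ← V → M → J → W → A — G:collider[open]; V:fork[blocks]; M:chain[blocks]; J:chain[open]; W:chain[open] ⇒ blocked
  5. R → G ← J → W → A — G:collider[open]; J:fork[open]; W:chain[open] ⇒ active
  6. R → G ← J ← M ← V → W → A — G:collider[open]; J:chain[open]; M:chain[blocks]; V:fork[blocks]; W:chain[open] ⇒ blocked
At least one path is unblocked, so d-separation fails.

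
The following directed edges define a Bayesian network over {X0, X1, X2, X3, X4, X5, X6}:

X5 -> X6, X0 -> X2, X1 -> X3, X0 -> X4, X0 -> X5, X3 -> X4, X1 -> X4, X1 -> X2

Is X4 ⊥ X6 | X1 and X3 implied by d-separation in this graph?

No

3 paths connect X4 and X6; each must be blocked for d-separation to hold:
Path 1: X4 ← X0 → X5 → X6
  X0 is a fork and X0 is not conditioned on; X5 is a chain and X5 is not conditioned on — no node blocks this path, so it is active.
Path 2: X4 ← X3 ← X1 → X2 ← X0 → X5 → X6
  X3 is a chain here and X3 is conditioned on, so the path is blocked at X3.
Path 3: X4 ← X1 → X2 ← X0 → X5 → X6
  X1 is a fork here and X1 is conditioned on, so the path is blocked at X1.
At least one path is unblocked, so d-separation fails.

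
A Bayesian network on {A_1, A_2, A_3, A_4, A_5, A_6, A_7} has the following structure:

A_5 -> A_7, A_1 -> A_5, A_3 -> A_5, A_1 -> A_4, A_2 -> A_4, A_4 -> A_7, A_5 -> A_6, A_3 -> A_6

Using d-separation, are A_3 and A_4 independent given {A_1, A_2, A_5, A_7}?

Yes

4 paths connect A_3 and A_4; each must be blocked for d-separation to hold:
Path 1: A_3 → A_6 ← A_5 → A_7 ← A_4
  A_6 is a collider here and neither A_6 nor any of its descendants is conditioned on, so the collider stays closed — the path is blocked at A_6.
Path 2: A_3 → A_6 ← A_5 ← A_1 → A_4
  A_6 is a collider here and neither A_6 nor any of its descendants is conditioned on, so the collider stays closed — the path is blocked at A_6.
Path 3: A_3 → A_5 → A_7 ← A_4
  A_5 is a chain here and A_5 is conditioned on, so the path is blocked at A_5.
Path 4: A_3 → A_5 ← A_1 → A_4
  A_1 is a fork here and A_1 is conditioned on, so the path is blocked at A_1.
Every path is blocked, so A_3 and A_4 are d-separated given {A_1, A_2, A_5, A_7}.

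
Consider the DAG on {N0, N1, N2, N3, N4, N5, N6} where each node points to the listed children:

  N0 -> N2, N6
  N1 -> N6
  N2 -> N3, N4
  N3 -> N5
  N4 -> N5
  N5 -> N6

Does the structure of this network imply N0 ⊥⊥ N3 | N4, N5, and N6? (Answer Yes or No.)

No

4 paths connect N0 and N3; each must be blocked for d-separation to hold:
  1. N0 → N2 → N3 — N2:chain[open] ⇒ active
  2. N0 → N2 → N4 → N5 ← N3 — N2:chain[open]; N4:chain[blocks]; N5:collider[open] ⇒ blocked
  3. N0 → N6 ← N5 ← N3 — N6:collider[open]; N5:chain[blocks] ⇒ blocked
  4. N0 → N6 ← N5 ← N4 ← N2 → N3 — N6:collider[open]; N5:chain[blocks]; N4:chain[blocks]; N2:fork[open] ⇒ blocked
Because an active path exists, N0 and N3 are not d-separated.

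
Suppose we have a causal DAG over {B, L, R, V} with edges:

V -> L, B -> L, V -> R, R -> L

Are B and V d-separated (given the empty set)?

Yes

2 paths connect B and V; each must be blocked for d-separation to hold:
  1. B → L ← R ← V — L:collider[blocks]; R:chain[open] ⇒ blocked
  2. B → L ← V — L:collider[blocks] ⇒ blocked
All paths are blocked; B ⊥ V | ∅ holds.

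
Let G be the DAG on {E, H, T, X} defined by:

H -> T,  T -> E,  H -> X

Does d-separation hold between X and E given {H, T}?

Only one path connects X and E:
  1. X ← H → T → E — H:fork[blocks]; T:chain[blocks] ⇒ blocked
Since every path is blocked, d-separation holds.

Yes — X and E are d-separated given {H, T}.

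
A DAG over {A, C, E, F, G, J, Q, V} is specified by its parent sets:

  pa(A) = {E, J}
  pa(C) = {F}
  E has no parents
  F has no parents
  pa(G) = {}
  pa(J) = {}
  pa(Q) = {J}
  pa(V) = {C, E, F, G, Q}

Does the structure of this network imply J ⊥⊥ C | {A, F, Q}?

Yes

We examine all 4 paths between J and C:
Path 1: J → A ← E → V ← C
  V is a collider here and neither V nor any of its descendants is conditioned on, so the collider stays closed — the path is blocked at V.
Path 2: J → A ← E → V ← F → C
  V is a collider here and neither V nor any of its descendants is conditioned on, so the collider stays closed — the path is blocked at V.
Path 3: J → Q → V ← C
  Q is a chain here and Q is conditioned on, so the path is blocked at Q.
Path 4: J → Q → V ← F → C
  Q is a chain here and Q is conditioned on, so the path is blocked at Q.
Every path is blocked, so J and C are d-separated given {A, F, Q}.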